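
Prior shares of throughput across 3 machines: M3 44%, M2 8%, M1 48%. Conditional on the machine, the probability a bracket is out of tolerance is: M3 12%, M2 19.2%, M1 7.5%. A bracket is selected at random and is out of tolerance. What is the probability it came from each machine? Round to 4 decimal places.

By Bayes' rule, posterior ∝ prior × likelihood:
  M3: 0.44 × 0.12 = 0.0528
  M2: 0.08 × 0.192 = 0.01536
  M1: 0.48 × 0.075 = 0.036
Total = 0.10416.
P(M3 | oversize) = 0.0528/0.10416 ≈ 0.5069
P(M2 | oversize) = 0.01536/0.10416 ≈ 0.1475
P(M1 | oversize) = 0.036/0.10416 ≈ 0.3456

M3 0.5069, M2 0.1475, M1 0.3456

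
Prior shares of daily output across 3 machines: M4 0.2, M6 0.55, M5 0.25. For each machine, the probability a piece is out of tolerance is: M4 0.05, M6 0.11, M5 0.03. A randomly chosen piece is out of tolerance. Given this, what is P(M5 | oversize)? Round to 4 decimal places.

0.0962

Prior × likelihood for each hypothesis:
  M4: 0.2 × 0.05 = 0.01
  M6: 0.55 × 0.11 = 0.0605
  M5: 0.25 × 0.03 = 0.0075
Normalizing constant = 0.078.
P(M5 | evidence) = 0.0075 / 0.078 ≈ 0.0962.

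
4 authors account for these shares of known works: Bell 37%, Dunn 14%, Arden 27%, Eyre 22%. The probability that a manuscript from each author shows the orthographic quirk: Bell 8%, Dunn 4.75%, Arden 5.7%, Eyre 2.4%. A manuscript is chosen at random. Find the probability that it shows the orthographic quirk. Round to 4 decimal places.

0.0569

Prior × likelihood for each hypothesis:
  Bell: 0.37 × 0.08 = 0.0296
  Dunn: 0.14 × 0.0475 = 0.00665
  Arden: 0.27 × 0.057 = 0.01539
  Eyre: 0.22 × 0.024 = 0.00528
P(quirk) = 0.0296 + 0.00665 + 0.01539 + 0.00528 = 0.05692 → 0.0569.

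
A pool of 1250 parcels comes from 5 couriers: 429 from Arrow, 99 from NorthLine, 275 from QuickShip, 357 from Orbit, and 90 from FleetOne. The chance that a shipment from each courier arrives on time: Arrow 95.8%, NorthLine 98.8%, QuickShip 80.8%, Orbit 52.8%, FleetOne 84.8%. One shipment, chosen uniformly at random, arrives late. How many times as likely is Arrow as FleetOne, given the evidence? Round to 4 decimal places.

1.3171

Taking complements, P(late | each) = Arrow 0.042, NorthLine 0.012, QuickShip 0.192, Orbit 0.472, FleetOne 0.152.
By Bayes' rule, posterior ∝ prior × likelihood:
  Arrow: 0.3432 × 0.042 = 0.0144144
  NorthLine: 0.0792 × 0.012 = 0.0009504
  QuickShip: 0.22 × 0.192 = 0.04224
  Orbit: 0.2856 × 0.472 = 0.1348032
  FleetOne: 0.072 × 0.152 = 0.010944
Sum = 0.203352.
The ratio is 0.0144144 / 0.010944 (the normalizer cancels) = 1.3171.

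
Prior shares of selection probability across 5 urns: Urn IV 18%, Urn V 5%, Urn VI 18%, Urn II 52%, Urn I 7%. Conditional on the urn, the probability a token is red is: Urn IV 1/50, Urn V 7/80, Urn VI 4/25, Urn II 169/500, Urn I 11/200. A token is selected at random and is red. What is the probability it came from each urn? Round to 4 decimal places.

Urn IV 0.0166, Urn V 0.0202, Urn VI 0.1331, Urn II 0.8123, Urn I 0.0178

By Bayes' rule, posterior ∝ prior × likelihood:
  Urn IV: 0.18 × 0.02 = 0.0036
  Urn V: 0.05 × 0.0875 = 0.004375
  Urn VI: 0.18 × 0.16 = 0.0288
  Urn II: 0.52 × 0.338 = 0.17576
  Urn I: 0.07 × 0.055 = 0.00385
Total = 0.216385.
P(Urn IV | red) = 0.0036/0.216385 ≈ 0.0166
P(Urn V | red) = 0.004375/0.216385 ≈ 0.0202
P(Urn VI | red) = 0.0288/0.216385 ≈ 0.1331
P(Urn II | red) = 0.17576/0.216385 ≈ 0.8123
P(Urn I | red) = 0.00385/0.216385 ≈ 0.0178
(Check: 0.0166+0.0202+0.1331+0.8123+0.0178 = 1.0000.)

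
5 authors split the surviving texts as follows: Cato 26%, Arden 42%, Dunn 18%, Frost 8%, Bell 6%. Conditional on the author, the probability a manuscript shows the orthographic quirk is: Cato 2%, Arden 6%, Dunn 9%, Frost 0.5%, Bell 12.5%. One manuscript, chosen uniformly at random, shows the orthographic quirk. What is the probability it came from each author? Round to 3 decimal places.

Unnormalized posteriors (prior × likelihood):
  Cato: 0.26 × 0.02 = 0.0052
  Arden: 0.42 × 0.06 = 0.0252
  Dunn: 0.18 × 0.09 = 0.0162
  Frost: 0.08 × 0.005 = 0.0004
  Bell: 0.06 × 0.125 = 0.0075
Total = 0.0545.
P(Cato | quirk) = 0.0052/0.0545 ≈ 0.095
P(Arden | quirk) = 0.0252/0.0545 ≈ 0.462
P(Dunn | quirk) = 0.0162/0.0545 ≈ 0.297
P(Frost | quirk) = 0.0004/0.0545 ≈ 0.007
P(Bell | quirk) = 0.0075/0.0545 ≈ 0.138

Cato 0.095, Arden 0.462, Dunn 0.297, Frost 0.007, Bell 0.138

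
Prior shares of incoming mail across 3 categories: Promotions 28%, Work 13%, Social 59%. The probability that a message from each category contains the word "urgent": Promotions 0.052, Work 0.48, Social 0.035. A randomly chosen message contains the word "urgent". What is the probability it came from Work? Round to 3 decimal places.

By Bayes' rule, posterior ∝ prior × likelihood:
  Promotions: 0.28 × 0.052 = 0.01456
  Work: 0.13 × 0.48 = 0.0624
  Social: 0.59 × 0.035 = 0.02065
Total = 0.09761.
P(Work | evidence) = 0.0624 / 0.09761 ≈ 0.639.

0.639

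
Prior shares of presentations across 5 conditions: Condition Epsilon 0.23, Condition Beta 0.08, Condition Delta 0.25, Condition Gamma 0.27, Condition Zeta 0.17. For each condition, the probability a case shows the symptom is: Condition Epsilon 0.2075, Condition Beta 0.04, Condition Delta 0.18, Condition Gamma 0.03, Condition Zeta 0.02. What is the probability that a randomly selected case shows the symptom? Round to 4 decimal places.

By Bayes' rule, posterior ∝ prior × likelihood:
  Condition Epsilon: 0.23 × 0.2075 = 0.047725
  Condition Beta: 0.08 × 0.04 = 0.0032
  Condition Delta: 0.25 × 0.18 = 0.045
  Condition Gamma: 0.27 × 0.03 = 0.0081
  Condition Zeta: 0.17 × 0.02 = 0.0034
P(symptomatic) = 0.047725 + 0.0032 + 0.045 + 0.0081 + 0.0034 = 0.107425 → 0.1074.

0.1074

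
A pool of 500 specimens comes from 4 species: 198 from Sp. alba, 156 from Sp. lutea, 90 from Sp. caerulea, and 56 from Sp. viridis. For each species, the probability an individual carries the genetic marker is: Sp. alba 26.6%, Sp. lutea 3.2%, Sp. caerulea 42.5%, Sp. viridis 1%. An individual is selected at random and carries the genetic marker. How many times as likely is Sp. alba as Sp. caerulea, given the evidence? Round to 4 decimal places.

1.3769

Compute prior × likelihood for every hypothesis:
  Sp. alba: 0.396 × 0.266 = 0.105336
  Sp. lutea: 0.312 × 0.032 = 0.009984
  Sp. caerulea: 0.18 × 0.425 = 0.0765
  Sp. viridis: 0.112 × 0.01 = 0.00112
Normalizing constant = 0.19294.
The ratio is 0.105336 / 0.0765 (the normalizer cancels) = 1.3769.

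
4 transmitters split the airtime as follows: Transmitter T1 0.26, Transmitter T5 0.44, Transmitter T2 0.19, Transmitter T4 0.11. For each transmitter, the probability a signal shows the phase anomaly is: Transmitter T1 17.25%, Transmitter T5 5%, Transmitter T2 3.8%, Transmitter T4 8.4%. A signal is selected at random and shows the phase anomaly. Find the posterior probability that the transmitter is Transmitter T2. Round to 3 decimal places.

0.087

Unnormalized posteriors (prior × likelihood):
  Transmitter T1: 0.26 × 0.1725 = 0.04485
  Transmitter T5: 0.44 × 0.05 = 0.022
  Transmitter T2: 0.19 × 0.038 = 0.00722
  Transmitter T4: 0.11 × 0.084 = 0.00924
Sum = 0.08331.
P(Transmitter T2 | evidence) = 0.00722 / 0.08331 ≈ 0.087.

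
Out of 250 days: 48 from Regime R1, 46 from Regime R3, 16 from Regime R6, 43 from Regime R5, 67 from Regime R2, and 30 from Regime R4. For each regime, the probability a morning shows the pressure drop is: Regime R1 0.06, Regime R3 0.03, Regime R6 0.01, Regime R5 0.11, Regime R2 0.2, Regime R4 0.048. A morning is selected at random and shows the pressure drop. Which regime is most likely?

Regime R2

Compute prior × likelihood for every hypothesis:
  Regime R1: 0.192 × 0.06 = 0.01152
  Regime R3: 0.184 × 0.03 = 0.00552
  Regime R6: 0.064 × 0.01 = 0.00064
  Regime R5: 0.172 × 0.11 = 0.01892
  Regime R2: 0.268 × 0.2 = 0.0536
  Regime R4: 0.12 × 0.048 = 0.00576
Normalizing constant = 0.09596.
Largest term belongs to Regime R2, so Regime R2 is most probable.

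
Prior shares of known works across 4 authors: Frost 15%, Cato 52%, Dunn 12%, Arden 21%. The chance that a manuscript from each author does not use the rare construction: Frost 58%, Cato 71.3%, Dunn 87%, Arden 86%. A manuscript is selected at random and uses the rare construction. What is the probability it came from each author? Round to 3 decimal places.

Frost 0.245, Cato 0.580, Dunn 0.061, Arden 0.114

Taking complements, P(rare-form | each) = Frost 0.42, Cato 0.287, Dunn 0.13, Arden 0.14.
Unnormalized posteriors (prior × likelihood):
  Frost: 0.15 × 0.42 = 0.063
  Cato: 0.52 × 0.287 = 0.14924
  Dunn: 0.12 × 0.13 = 0.0156
  Arden: 0.21 × 0.14 = 0.0294
Sum = 0.25724.
P(Frost | rare-form) = 0.063/0.25724 ≈ 0.245
P(Cato | rare-form) = 0.14924/0.25724 ≈ 0.580
P(Dunn | rare-form) = 0.0156/0.25724 ≈ 0.061
P(Arden | rare-form) = 0.0294/0.25724 ≈ 0.114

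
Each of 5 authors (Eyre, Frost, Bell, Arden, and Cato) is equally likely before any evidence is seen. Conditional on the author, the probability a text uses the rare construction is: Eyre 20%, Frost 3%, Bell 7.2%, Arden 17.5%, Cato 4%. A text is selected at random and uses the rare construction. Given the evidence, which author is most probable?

Eyre

Since the prior is uniform, the posterior is proportional to the likelihood:
  Eyre: 0.2
  Frost: 0.03
  Bell: 0.072
  Arden: 0.175
  Cato: 0.04
Total = 0.517.
Largest term belongs to Eyre, so Eyre is most probable.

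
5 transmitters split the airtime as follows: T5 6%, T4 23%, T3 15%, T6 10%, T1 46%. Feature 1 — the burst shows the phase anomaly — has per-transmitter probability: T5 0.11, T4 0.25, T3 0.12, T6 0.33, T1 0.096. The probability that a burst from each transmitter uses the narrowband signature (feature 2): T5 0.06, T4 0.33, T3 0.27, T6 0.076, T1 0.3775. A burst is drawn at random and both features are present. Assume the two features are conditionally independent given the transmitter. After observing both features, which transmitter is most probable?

Prior × likelihood for each hypothesis:
  T5: 0.06 × 0.11 × 0.06 = 0.000396
  T4: 0.23 × 0.25 × 0.33 = 0.018975
  T3: 0.15 × 0.12 × 0.27 = 0.00486
  T6: 0.1 × 0.33 × 0.076 = 0.002508
  T1: 0.46 × 0.096 × 0.3775 = 0.0166704
Total = 0.0434094.
Largest term belongs to T4, so T4 is most probable.

T4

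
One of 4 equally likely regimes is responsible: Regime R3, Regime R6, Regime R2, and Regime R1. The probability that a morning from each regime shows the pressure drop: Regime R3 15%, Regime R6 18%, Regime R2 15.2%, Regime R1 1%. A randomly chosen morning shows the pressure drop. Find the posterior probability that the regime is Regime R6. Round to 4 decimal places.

With a uniform prior (1/4 each), posterior ∝ likelihood:
  Regime R3: 0.15
  Regime R6: 0.18
  Regime R2: 0.152
  Regime R1: 0.01
Normalizing constant = 0.492.
P(Regime R6 | evidence) = 0.18 / 0.492 ≈ 0.3659.

0.3659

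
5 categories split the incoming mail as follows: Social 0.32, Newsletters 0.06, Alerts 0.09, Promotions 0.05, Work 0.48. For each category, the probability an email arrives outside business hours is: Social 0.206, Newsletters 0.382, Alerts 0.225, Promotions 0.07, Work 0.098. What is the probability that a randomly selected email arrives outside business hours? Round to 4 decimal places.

0.1596

By Bayes' rule, posterior ∝ prior × likelihood:
  Social: 0.32 × 0.206 = 0.06592
  Newsletters: 0.06 × 0.382 = 0.02292
  Alerts: 0.09 × 0.225 = 0.02025
  Promotions: 0.05 × 0.07 = 0.0035
  Work: 0.48 × 0.098 = 0.04704
P(off-hours) = 0.06592 + 0.02292 + 0.02025 + 0.0035 + 0.04704 = 0.15963 → 0.1596.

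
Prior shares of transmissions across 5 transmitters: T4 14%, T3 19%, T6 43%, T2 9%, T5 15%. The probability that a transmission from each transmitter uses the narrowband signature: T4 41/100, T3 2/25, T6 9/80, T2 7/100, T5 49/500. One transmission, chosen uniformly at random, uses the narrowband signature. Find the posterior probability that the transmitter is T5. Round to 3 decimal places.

Prior × likelihood for each hypothesis:
  T4: 0.14 × 0.41 = 0.0574
  T3: 0.19 × 0.08 = 0.0152
  T6: 0.43 × 0.1125 = 0.048375
  T2: 0.09 × 0.07 = 0.0063
  T5: 0.15 × 0.098 = 0.0147
Total = 0.141975.
P(T5 | evidence) = 0.0147 / 0.141975 ≈ 0.104.

0.104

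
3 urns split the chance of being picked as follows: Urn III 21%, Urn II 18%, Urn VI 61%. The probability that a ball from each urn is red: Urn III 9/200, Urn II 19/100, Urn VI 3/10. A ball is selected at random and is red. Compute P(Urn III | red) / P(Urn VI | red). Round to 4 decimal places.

By Bayes' rule, posterior ∝ prior × likelihood:
  Urn III: 0.21 × 0.045 = 0.00945
  Urn II: 0.18 × 0.19 = 0.0342
  Urn VI: 0.61 × 0.3 = 0.183
Sum = 0.22665.
The ratio is 0.00945 / 0.183 (the normalizer cancels) = 0.0516.

0.0516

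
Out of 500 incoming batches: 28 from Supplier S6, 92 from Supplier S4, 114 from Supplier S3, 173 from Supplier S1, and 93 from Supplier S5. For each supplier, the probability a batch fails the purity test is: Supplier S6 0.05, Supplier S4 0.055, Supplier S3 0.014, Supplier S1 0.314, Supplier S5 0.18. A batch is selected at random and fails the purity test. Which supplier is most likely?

Supplier S1

Compute prior × likelihood for every hypothesis:
  Supplier S6: 0.056 × 0.05 = 0.0028
  Supplier S4: 0.184 × 0.055 = 0.01012
  Supplier S3: 0.228 × 0.014 = 0.003192
  Supplier S1: 0.346 × 0.314 = 0.108644
  Supplier S5: 0.186 × 0.18 = 0.03348
Total = 0.158236.
Largest term belongs to Supplier S1, so Supplier S1 is most probable.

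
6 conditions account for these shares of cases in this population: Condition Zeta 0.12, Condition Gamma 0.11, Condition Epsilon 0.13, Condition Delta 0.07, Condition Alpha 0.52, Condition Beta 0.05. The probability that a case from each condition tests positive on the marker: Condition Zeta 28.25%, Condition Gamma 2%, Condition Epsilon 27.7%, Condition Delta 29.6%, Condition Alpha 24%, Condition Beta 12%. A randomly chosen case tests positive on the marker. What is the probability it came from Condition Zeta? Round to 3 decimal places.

Unnormalized posteriors (prior × likelihood):
  Condition Zeta: 0.12 × 0.2825 = 0.0339
  Condition Gamma: 0.11 × 0.02 = 0.0022
  Condition Epsilon: 0.13 × 0.277 = 0.03601
  Condition Delta: 0.07 × 0.296 = 0.02072
  Condition Alpha: 0.52 × 0.24 = 0.1248
  Condition Beta: 0.05 × 0.12 = 0.006
Total = 0.22363.
P(Condition Zeta | evidence) = 0.0339 / 0.22363 ≈ 0.152.

0.152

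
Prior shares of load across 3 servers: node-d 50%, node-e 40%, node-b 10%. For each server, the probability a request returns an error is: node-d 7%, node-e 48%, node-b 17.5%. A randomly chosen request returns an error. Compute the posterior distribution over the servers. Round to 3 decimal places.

Prior × likelihood for each hypothesis:
  node-d: 0.5 × 0.07 = 0.035
  node-e: 0.4 × 0.48 = 0.192
  node-b: 0.1 × 0.175 = 0.0175
Normalizing constant = 0.2445.
P(node-d | error) = 0.035/0.2445 ≈ 0.143
P(node-e | error) = 0.192/0.2445 ≈ 0.785
P(node-b | error) = 0.0175/0.2445 ≈ 0.072

node-d 0.143, node-e 0.785, node-b 0.072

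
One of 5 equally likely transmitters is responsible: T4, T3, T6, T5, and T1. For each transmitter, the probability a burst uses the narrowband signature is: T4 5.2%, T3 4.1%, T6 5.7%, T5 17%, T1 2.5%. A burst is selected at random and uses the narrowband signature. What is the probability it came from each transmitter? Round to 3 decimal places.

T4 0.151, T3 0.119, T6 0.165, T5 0.493, T1 0.072

With a uniform prior (1/5 each), posterior ∝ likelihood:
  T4: 0.052
  T3: 0.041
  T6: 0.057
  T5: 0.17
  T1: 0.025
Normalizing constant = 0.345.
P(T4 | narrowband) = 0.052/0.345 ≈ 0.151
P(T3 | narrowband) = 0.041/0.345 ≈ 0.119
P(T6 | narrowband) = 0.057/0.345 ≈ 0.165
P(T5 | narrowband) = 0.17/0.345 ≈ 0.493
P(T1 | narrowband) = 0.025/0.345 ≈ 0.072
(Check: 0.151+0.119+0.165+0.493+0.072 = 1.000.)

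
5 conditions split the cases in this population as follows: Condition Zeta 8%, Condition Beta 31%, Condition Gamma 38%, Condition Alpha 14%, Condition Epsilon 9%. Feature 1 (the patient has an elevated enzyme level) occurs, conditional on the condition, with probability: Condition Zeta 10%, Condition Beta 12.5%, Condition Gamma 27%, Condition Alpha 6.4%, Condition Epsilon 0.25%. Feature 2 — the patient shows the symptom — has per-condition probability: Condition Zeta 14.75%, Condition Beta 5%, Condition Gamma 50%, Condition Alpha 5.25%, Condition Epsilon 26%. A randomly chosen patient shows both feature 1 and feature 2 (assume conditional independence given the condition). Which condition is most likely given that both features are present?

Prior × likelihood for each hypothesis:
  Condition Zeta: 0.08 × 0.1 × 0.1475 = 0.00118
  Condition Beta: 0.31 × 0.125 × 0.05 = 0.0019375
  Condition Gamma: 0.38 × 0.27 × 0.5 = 0.0513
  Condition Alpha: 0.14 × 0.064 × 0.0525 = 0.0004704
  Condition Epsilon: 0.09 × 0.0025 × 0.26 = 0.0000585
Total = 0.0549464.
Largest term belongs to Condition Gamma, so Condition Gamma is most probable.

Condition Gamma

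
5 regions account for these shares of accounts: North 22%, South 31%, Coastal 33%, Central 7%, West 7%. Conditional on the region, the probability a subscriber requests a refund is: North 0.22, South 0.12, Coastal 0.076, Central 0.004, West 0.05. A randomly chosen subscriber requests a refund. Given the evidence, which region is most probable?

North

By Bayes' rule, posterior ∝ prior × likelihood:
  North: 0.22 × 0.22 = 0.0484
  South: 0.31 × 0.12 = 0.0372
  Coastal: 0.33 × 0.076 = 0.02508
  Central: 0.07 × 0.004 = 0.00028
  West: 0.07 × 0.05 = 0.0035
Normalizing constant = 0.11446.
Largest term belongs to North, so North is most probable.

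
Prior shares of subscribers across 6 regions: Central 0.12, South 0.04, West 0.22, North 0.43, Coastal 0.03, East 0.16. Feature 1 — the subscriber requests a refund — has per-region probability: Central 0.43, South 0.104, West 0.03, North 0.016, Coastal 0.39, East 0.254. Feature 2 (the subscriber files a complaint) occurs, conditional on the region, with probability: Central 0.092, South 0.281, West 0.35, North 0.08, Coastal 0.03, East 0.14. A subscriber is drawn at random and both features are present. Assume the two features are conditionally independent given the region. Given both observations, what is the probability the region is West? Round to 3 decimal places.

0.156

Prior × likelihood for each hypothesis:
  Central: 0.12 × 0.43 × 0.092 = 0.0047472
  South: 0.04 × 0.104 × 0.281 = 0.00116896
  West: 0.22 × 0.03 × 0.35 = 0.00231
  North: 0.43 × 0.016 × 0.08 = 0.0005504
  Coastal: 0.03 × 0.39 × 0.03 = 0.000351
  East: 0.16 × 0.254 × 0.14 = 0.0056896
Total = 0.01481716.
P(West | evidence) = 0.00231 / 0.01481716 ≈ 0.156.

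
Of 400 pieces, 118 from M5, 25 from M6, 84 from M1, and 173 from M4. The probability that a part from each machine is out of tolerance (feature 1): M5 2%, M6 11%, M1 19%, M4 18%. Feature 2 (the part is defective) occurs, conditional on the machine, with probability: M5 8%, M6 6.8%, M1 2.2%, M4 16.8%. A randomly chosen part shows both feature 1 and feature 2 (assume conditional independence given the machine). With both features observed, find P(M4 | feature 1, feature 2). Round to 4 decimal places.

Prior × likelihood for each hypothesis:
  M5: 0.295 × 0.02 × 0.08 = 0.000472
  M6: 0.0625 × 0.11 × 0.068 = 0.0004675
  M1: 0.21 × 0.19 × 0.022 = 0.0008778
  M4: 0.4325 × 0.18 × 0.168 = 0.0130788
Normalizing constant = 0.0148961.
P(M4 | evidence) = 0.0130788 / 0.0148961 ≈ 0.8780.

0.8780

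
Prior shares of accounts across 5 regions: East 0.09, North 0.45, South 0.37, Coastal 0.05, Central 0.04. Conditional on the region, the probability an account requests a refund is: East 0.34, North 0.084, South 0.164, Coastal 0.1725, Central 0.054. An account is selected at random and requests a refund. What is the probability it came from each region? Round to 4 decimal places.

East 0.2188, North 0.2703, South 0.4338, Coastal 0.0617, Central 0.0154

By Bayes' rule, posterior ∝ prior × likelihood:
  East: 0.09 × 0.34 = 0.0306
  North: 0.45 × 0.084 = 0.0378
  South: 0.37 × 0.164 = 0.06068
  Coastal: 0.05 × 0.1725 = 0.008625
  Central: 0.04 × 0.054 = 0.00216
Total = 0.139865.
P(East | refund) = 0.0306/0.139865 ≈ 0.2188
P(North | refund) = 0.0378/0.139865 ≈ 0.2703
P(South | refund) = 0.06068/0.139865 ≈ 0.4338
P(Coastal | refund) = 0.008625/0.139865 ≈ 0.0617
P(Central | refund) = 0.00216/0.139865 ≈ 0.0154
(Check: 0.2188+0.2703+0.4338+0.0617+0.0154 = 1.0000.)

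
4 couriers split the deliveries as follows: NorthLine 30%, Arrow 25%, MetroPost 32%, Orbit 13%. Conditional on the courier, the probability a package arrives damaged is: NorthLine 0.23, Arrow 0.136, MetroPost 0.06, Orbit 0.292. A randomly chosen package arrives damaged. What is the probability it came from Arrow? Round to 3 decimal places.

0.212

Prior × likelihood for each hypothesis:
  NorthLine: 0.3 × 0.23 = 0.069
  Arrow: 0.25 × 0.136 = 0.034
  MetroPost: 0.32 × 0.06 = 0.0192
  Orbit: 0.13 × 0.292 = 0.03796
Sum = 0.16016.
P(Arrow | evidence) = 0.034 / 0.16016 ≈ 0.212.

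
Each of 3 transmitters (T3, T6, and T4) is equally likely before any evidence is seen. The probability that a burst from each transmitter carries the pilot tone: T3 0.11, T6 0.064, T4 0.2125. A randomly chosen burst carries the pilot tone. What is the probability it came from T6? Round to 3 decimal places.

With a uniform prior (1/3 each), posterior ∝ likelihood:
  T3: 0.11
  T6: 0.064
  T4: 0.2125
Normalizing constant = 0.3865.
P(T6 | evidence) = 0.064 / 0.3865 ≈ 0.166.

0.166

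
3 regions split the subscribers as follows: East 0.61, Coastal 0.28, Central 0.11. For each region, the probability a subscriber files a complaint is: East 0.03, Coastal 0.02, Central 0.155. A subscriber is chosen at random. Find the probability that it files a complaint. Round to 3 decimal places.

0.041

By Bayes' rule, posterior ∝ prior × likelihood:
  East: 0.61 × 0.03 = 0.0183
  Coastal: 0.28 × 0.02 = 0.0056
  Central: 0.11 × 0.155 = 0.01705
P(complaint) = 0.0183 + 0.0056 + 0.01705 = 0.04095 → 0.041.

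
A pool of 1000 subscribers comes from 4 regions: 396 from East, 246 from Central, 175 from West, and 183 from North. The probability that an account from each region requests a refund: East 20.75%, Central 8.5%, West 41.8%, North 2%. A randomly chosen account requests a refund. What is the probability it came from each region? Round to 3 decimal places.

East 0.457, Central 0.116, West 0.407, North 0.020

Unnormalized posteriors (prior × likelihood):
  East: 0.396 × 0.2075 = 0.08217
  Central: 0.246 × 0.085 = 0.02091
  West: 0.175 × 0.418 = 0.07315
  North: 0.183 × 0.02 = 0.00366
Normalizing constant = 0.17989.
P(East | refund) = 0.08217/0.17989 ≈ 0.457
P(Central | refund) = 0.02091/0.17989 ≈ 0.116
P(West | refund) = 0.07315/0.17989 ≈ 0.407
P(North | refund) = 0.00366/0.17989 ≈ 0.020
(Check: 0.457+0.116+0.407+0.020 = 1.000.)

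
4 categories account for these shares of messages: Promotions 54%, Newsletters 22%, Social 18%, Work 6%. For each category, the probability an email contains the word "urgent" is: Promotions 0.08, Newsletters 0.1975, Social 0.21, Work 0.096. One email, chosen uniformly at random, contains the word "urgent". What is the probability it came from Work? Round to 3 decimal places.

0.044

By Bayes' rule, posterior ∝ prior × likelihood:
  Promotions: 0.54 × 0.08 = 0.0432
  Newsletters: 0.22 × 0.1975 = 0.04345
  Social: 0.18 × 0.21 = 0.0378
  Work: 0.06 × 0.096 = 0.00576
Normalizing constant = 0.13021.
P(Work | evidence) = 0.00576 / 0.13021 ≈ 0.044.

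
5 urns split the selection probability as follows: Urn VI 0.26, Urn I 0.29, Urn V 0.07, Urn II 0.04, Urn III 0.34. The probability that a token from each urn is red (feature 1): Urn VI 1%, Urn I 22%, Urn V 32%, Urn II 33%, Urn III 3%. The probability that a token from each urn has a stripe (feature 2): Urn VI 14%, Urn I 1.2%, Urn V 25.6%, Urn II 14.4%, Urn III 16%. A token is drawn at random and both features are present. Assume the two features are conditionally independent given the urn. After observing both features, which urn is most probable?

Compute prior × likelihood for every hypothesis:
  Urn VI: 0.26 × 0.01 × 0.14 = 0.000364
  Urn I: 0.29 × 0.22 × 0.012 = 0.0007656
  Urn V: 0.07 × 0.32 × 0.256 = 0.0057344
  Urn II: 0.04 × 0.33 × 0.144 = 0.0019008
  Urn III: 0.34 × 0.03 × 0.16 = 0.001632
Sum = 0.0103968.
Largest term belongs to Urn V, so Urn V is most probable.

Urn V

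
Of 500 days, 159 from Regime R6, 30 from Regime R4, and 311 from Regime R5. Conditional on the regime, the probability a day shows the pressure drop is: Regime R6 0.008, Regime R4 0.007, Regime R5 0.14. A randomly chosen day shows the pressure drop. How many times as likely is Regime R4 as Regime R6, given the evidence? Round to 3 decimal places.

0.165

Unnormalized posteriors (prior × likelihood):
  Regime R6: 0.318 × 0.008 = 0.002544
  Regime R4: 0.06 × 0.007 = 0.00042
  Regime R5: 0.622 × 0.14 = 0.08708
Normalizing constant = 0.090044.
The ratio is 0.00042 / 0.002544 (the normalizer cancels) = 0.165.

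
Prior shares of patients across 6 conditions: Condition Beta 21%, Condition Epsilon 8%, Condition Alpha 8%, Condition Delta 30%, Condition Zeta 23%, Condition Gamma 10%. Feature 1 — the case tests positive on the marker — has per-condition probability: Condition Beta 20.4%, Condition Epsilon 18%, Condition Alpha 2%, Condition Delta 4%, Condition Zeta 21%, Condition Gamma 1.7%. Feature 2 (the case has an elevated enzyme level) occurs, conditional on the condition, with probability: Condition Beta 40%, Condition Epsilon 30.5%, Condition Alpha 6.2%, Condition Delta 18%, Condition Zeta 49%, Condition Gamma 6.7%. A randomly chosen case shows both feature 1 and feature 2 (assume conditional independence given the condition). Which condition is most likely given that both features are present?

By Bayes' rule, posterior ∝ prior × likelihood:
  Condition Beta: 0.21 × 0.204 × 0.4 = 0.017136
  Condition Epsilon: 0.08 × 0.18 × 0.305 = 0.004392
  Condition Alpha: 0.08 × 0.02 × 0.062 = 0.0000992
  Condition Delta: 0.3 × 0.04 × 0.18 = 0.00216
  Condition Zeta: 0.23 × 0.21 × 0.49 = 0.023667
  Condition Gamma: 0.1 × 0.017 × 0.067 = 0.0001139
Sum = 0.0475681.
Largest term belongs to Condition Zeta, so Condition Zeta is most probable.

Condition Zeta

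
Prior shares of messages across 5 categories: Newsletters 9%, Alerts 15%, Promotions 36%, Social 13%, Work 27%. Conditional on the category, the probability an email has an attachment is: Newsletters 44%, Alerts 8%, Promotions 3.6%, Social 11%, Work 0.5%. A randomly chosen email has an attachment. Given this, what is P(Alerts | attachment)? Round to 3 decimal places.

0.150

Compute prior × likelihood for every hypothesis:
  Newsletters: 0.09 × 0.44 = 0.0396
  Alerts: 0.15 × 0.08 = 0.012
  Promotions: 0.36 × 0.036 = 0.01296
  Social: 0.13 × 0.11 = 0.0143
  Work: 0.27 × 0.005 = 0.00135
Total = 0.08021.
P(Alerts | evidence) = 0.012 / 0.08021 ≈ 0.150.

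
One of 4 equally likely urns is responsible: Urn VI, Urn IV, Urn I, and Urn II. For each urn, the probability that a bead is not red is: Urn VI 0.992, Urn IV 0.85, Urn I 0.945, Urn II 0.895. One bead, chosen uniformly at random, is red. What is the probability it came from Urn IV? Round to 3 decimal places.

Taking complements, P(red | each) = Urn VI 0.008, Urn IV 0.15, Urn I 0.055, Urn II 0.105.
With a uniform prior (1/4 each), posterior ∝ likelihood:
  Urn VI: 0.008
  Urn IV: 0.15
  Urn I: 0.055
  Urn II: 0.105
Sum = 0.318.
P(Urn IV | evidence) = 0.15 / 0.318 ≈ 0.472.

0.472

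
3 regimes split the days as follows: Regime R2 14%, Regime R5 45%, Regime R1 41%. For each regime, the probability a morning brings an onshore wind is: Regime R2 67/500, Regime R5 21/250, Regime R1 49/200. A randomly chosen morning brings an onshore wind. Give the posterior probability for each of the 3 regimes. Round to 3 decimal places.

Prior × likelihood for each hypothesis:
  Regime R2: 0.14 × 0.134 = 0.01876
  Regime R5: 0.45 × 0.084 = 0.0378
  Regime R1: 0.41 × 0.245 = 0.10045
Sum = 0.15701.
P(Regime R2 | onshore) = 0.01876/0.15701 ≈ 0.119
P(Regime R5 | onshore) = 0.0378/0.15701 ≈ 0.241
P(Regime R1 | onshore) = 0.10045/0.15701 ≈ 0.640
(Check: 0.119+0.241+0.640 = 1.000.)

Regime R2 0.119, Regime R5 0.241, Regime R1 0.640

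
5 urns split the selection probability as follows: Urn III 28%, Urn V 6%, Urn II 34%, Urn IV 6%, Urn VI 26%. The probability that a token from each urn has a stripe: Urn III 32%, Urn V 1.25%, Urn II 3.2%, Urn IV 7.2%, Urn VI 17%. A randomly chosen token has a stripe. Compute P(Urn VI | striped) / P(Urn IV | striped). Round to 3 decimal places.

Compute prior × likelihood for every hypothesis:
  Urn III: 0.28 × 0.32 = 0.0896
  Urn V: 0.06 × 0.0125 = 0.00075
  Urn II: 0.34 × 0.032 = 0.01088
  Urn IV: 0.06 × 0.072 = 0.00432
  Urn VI: 0.26 × 0.17 = 0.0442
Total = 0.14975.
The ratio is 0.0442 / 0.00432 (the normalizer cancels) = 10.231.

10.231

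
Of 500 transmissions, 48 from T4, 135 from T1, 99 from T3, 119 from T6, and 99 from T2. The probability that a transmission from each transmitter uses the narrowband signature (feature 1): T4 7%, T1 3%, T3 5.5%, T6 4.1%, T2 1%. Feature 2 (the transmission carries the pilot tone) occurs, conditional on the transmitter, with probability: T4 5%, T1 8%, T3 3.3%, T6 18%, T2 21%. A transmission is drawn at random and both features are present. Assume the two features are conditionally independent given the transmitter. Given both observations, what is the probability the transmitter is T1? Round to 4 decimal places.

0.1843

By Bayes' rule, posterior ∝ prior × likelihood:
  T4: 0.096 × 0.07 × 0.05 = 0.000336
  T1: 0.27 × 0.03 × 0.08 = 0.000648
  T3: 0.198 × 0.055 × 0.033 = 0.00035937
  T6: 0.238 × 0.041 × 0.18 = 0.00175644
  T2: 0.198 × 0.01 × 0.21 = 0.0004158
Normalizing constant = 0.00351561.
P(T1 | evidence) = 0.000648 / 0.00351561 ≈ 0.1843.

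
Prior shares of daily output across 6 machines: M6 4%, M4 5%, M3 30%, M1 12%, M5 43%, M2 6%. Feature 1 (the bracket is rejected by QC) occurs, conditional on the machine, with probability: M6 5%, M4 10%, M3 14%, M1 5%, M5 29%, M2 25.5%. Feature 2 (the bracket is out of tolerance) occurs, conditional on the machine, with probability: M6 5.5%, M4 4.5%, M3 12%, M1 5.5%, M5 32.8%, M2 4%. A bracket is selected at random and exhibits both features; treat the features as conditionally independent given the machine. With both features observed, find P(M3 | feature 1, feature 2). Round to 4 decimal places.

0.1067

Compute prior × likelihood for every hypothesis:
  M6: 0.04 × 0.05 × 0.055 = 0.00011
  M4: 0.05 × 0.1 × 0.045 = 0.000225
  M3: 0.3 × 0.14 × 0.12 = 0.00504
  M1: 0.12 × 0.05 × 0.055 = 0.00033
  M5: 0.43 × 0.29 × 0.328 = 0.0409016
  M2: 0.06 × 0.255 × 0.04 = 0.000612
Total = 0.0472186.
P(M3 | evidence) = 0.00504 / 0.0472186 ≈ 0.1067.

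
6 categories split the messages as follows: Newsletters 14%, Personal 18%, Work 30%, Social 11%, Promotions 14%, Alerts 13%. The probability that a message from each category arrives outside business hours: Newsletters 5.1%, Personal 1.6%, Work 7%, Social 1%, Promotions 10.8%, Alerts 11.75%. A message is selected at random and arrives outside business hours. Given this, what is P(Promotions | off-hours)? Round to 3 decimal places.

Compute prior × likelihood for every hypothesis:
  Newsletters: 0.14 × 0.051 = 0.00714
  Personal: 0.18 × 0.016 = 0.00288
  Work: 0.3 × 0.07 = 0.021
  Social: 0.11 × 0.01 = 0.0011
  Promotions: 0.14 × 0.108 = 0.01512
  Alerts: 0.13 × 0.1175 = 0.015275
Total = 0.062515.
P(Promotions | evidence) = 0.01512 / 0.062515 ≈ 0.242.

0.242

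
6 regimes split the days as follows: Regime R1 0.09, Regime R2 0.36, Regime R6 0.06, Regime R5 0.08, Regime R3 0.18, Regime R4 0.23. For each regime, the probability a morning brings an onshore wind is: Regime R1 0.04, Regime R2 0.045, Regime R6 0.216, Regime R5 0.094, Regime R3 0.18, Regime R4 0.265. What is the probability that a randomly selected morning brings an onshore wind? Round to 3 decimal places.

0.134

By Bayes' rule, posterior ∝ prior × likelihood:
  Regime R1: 0.09 × 0.04 = 0.0036
  Regime R2: 0.36 × 0.045 = 0.0162
  Regime R6: 0.06 × 0.216 = 0.01296
  Regime R5: 0.08 × 0.094 = 0.00752
  Regime R3: 0.18 × 0.18 = 0.0324
  Regime R4: 0.23 × 0.265 = 0.06095
P(onshore) = 0.0036 + 0.0162 + 0.01296 + 0.00752 + 0.0324 + 0.06095 = 0.13363 → 0.134.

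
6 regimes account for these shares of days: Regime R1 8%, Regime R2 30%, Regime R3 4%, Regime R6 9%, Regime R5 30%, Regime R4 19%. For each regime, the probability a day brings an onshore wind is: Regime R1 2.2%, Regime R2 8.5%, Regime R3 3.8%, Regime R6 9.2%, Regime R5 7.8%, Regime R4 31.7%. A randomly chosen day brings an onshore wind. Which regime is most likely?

Regime R4

Compute prior × likelihood for every hypothesis:
  Regime R1: 0.08 × 0.022 = 0.00176
  Regime R2: 0.3 × 0.085 = 0.0255
  Regime R3: 0.04 × 0.038 = 0.00152
  Regime R6: 0.09 × 0.092 = 0.00828
  Regime R5: 0.3 × 0.078 = 0.0234
  Regime R4: 0.19 × 0.317 = 0.06023
Total = 0.12069.
Largest term belongs to Regime R4, so Regime R4 is most probable.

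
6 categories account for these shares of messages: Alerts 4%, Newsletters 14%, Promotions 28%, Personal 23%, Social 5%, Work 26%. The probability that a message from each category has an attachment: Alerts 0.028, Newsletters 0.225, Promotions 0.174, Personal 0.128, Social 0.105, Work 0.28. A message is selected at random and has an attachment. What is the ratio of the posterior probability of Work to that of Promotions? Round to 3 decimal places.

1.494

Prior × likelihood for each hypothesis:
  Alerts: 0.04 × 0.028 = 0.00112
  Newsletters: 0.14 × 0.225 = 0.0315
  Promotions: 0.28 × 0.174 = 0.04872
  Personal: 0.23 × 0.128 = 0.02944
  Social: 0.05 × 0.105 = 0.00525
  Work: 0.26 × 0.28 = 0.0728
Total = 0.18883.
The ratio is 0.0728 / 0.04872 (the normalizer cancels) = 1.494.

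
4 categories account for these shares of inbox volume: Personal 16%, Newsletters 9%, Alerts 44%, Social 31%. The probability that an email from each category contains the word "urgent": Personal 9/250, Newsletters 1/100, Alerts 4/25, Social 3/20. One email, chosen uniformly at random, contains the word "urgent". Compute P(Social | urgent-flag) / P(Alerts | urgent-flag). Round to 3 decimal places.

0.661

Compute prior × likelihood for every hypothesis:
  Personal: 0.16 × 0.036 = 0.00576
  Newsletters: 0.09 × 0.01 = 0.0009
  Alerts: 0.44 × 0.16 = 0.0704
  Social: 0.31 × 0.15 = 0.0465
Total = 0.12356.
The ratio is 0.0465 / 0.0704 (the normalizer cancels) = 0.661.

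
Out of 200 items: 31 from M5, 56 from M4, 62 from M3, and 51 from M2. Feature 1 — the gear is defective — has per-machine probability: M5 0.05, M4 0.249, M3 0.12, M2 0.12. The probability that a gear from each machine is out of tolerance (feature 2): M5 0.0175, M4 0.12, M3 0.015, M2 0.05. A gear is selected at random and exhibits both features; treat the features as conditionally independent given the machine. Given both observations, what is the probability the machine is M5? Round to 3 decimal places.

By Bayes' rule, posterior ∝ prior × likelihood:
  M5: 0.155 × 0.05 × 0.0175 = 0.000135625
  M4: 0.28 × 0.249 × 0.12 = 0.0083664
  M3: 0.31 × 0.12 × 0.015 = 0.000558
  M2: 0.255 × 0.12 × 0.05 = 0.00153
Total = 0.010590025.
P(M5 | evidence) = 0.000135625 / 0.010590025 ≈ 0.013.

0.013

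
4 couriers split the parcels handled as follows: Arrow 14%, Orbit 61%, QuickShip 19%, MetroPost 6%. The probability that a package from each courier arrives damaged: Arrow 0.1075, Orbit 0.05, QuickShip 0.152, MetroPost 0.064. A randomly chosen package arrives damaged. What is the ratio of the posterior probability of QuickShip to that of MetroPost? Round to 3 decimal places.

7.521

By Bayes' rule, posterior ∝ prior × likelihood:
  Arrow: 0.14 × 0.1075 = 0.01505
  Orbit: 0.61 × 0.05 = 0.0305
  QuickShip: 0.19 × 0.152 = 0.02888
  MetroPost: 0.06 × 0.064 = 0.00384
Total = 0.07827.
The ratio is 0.02888 / 0.00384 (the normalizer cancels) = 7.521.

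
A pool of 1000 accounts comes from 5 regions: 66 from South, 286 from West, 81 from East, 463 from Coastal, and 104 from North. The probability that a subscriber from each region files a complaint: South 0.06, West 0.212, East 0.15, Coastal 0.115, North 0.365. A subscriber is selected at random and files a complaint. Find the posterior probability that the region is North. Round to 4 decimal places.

0.2260

Unnormalized posteriors (prior × likelihood):
  South: 0.066 × 0.06 = 0.00396
  West: 0.286 × 0.212 = 0.060632
  East: 0.081 × 0.15 = 0.01215
  Coastal: 0.463 × 0.115 = 0.053245
  North: 0.104 × 0.365 = 0.03796
Sum = 0.167947.
P(North | evidence) = 0.03796 / 0.167947 ≈ 0.2260.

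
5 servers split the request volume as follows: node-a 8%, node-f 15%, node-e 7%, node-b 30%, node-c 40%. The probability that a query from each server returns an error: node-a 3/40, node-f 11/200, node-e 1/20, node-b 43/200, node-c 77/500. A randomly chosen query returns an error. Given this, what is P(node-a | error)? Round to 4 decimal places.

0.0417

Prior × likelihood for each hypothesis:
  node-a: 0.08 × 0.075 = 0.006
  node-f: 0.15 × 0.055 = 0.00825
  node-e: 0.07 × 0.05 = 0.0035
  node-b: 0.3 × 0.215 = 0.0645
  node-c: 0.4 × 0.154 = 0.0616
Total = 0.14385.
P(node-a | evidence) = 0.006 / 0.14385 ≈ 0.0417.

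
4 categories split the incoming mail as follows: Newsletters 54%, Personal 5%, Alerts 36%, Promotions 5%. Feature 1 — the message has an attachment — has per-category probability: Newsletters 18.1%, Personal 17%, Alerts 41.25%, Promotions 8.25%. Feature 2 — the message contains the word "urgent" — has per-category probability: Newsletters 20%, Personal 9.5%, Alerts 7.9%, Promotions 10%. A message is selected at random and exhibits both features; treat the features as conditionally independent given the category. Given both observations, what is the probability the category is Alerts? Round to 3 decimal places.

Prior × likelihood for each hypothesis:
  Newsletters: 0.54 × 0.181 × 0.2 = 0.019548
  Personal: 0.05 × 0.17 × 0.095 = 0.0008075
  Alerts: 0.36 × 0.4125 × 0.079 = 0.0117315
  Promotions: 0.05 × 0.0825 × 0.1 = 0.0004125
Normalizing constant = 0.0324995.
P(Alerts | evidence) = 0.0117315 / 0.0324995 ≈ 0.361.

0.361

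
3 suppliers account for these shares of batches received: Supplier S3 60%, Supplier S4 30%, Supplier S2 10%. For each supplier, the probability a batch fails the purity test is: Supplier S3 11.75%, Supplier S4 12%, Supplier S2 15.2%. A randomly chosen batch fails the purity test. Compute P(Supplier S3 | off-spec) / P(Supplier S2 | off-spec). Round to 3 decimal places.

Unnormalized posteriors (prior × likelihood):
  Supplier S3: 0.6 × 0.1175 = 0.0705
  Supplier S4: 0.3 × 0.12 = 0.036
  Supplier S2: 0.1 × 0.152 = 0.0152
Total = 0.1217.
The ratio is 0.0705 / 0.0152 (the normalizer cancels) = 4.638.

4.638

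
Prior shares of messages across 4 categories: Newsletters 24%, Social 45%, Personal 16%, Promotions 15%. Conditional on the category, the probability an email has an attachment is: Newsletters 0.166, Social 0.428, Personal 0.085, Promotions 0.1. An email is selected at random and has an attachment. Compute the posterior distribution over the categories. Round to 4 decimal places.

Prior × likelihood for each hypothesis:
  Newsletters: 0.24 × 0.166 = 0.03984
  Social: 0.45 × 0.428 = 0.1926
  Personal: 0.16 × 0.085 = 0.0136
  Promotions: 0.15 × 0.1 = 0.015
Normalizing constant = 0.26104.
P(Newsletters | attachment) = 0.03984/0.26104 ≈ 0.1526
P(Social | attachment) = 0.1926/0.26104 ≈ 0.7378
P(Personal | attachment) = 0.0136/0.26104 ≈ 0.0521
P(Promotions | attachment) = 0.015/0.26104 ≈ 0.0575

Newsletters 0.1526, Social 0.7378, Personal 0.0521, Promotions 0.0575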